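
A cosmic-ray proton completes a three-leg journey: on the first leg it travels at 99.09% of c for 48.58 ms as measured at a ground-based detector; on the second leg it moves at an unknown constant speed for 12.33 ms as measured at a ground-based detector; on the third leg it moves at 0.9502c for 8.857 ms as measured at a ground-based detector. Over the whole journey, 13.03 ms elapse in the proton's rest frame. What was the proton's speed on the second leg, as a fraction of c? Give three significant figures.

Leg 1: β = 0.9909; γ = 1/√(1 − 0.9909²) = 1/√0.01812 = 7.429; τ_1 = 48.58/7.429 = 6.539 ms.
Leg 2: speed unknown; τ_2 = 12.33/γ_2.
Leg 3: γ = 1/√(1 − 0.9502²) = 1/√0.09712 = 3.209; τ_3 = 8.857/3.209 = 2.760 ms.
Total proper time: 6.539 + τ_2 + 2.760 = 13.03, so τ_2 = 13.03 − 9.299 = 3.731 ms.
γ_2 = 12.33/3.731 = 3.305; β = √(1 − 1/γ²) = √0.9084.

β = 0.953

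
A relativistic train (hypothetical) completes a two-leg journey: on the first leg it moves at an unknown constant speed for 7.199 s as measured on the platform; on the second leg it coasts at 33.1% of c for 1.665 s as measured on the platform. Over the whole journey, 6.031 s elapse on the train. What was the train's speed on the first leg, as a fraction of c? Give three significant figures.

β = 0.785

Leg 1: speed unknown; τ_1 = 7.199/γ_1.
Leg 2: β = 0.331; γ = 1/√(1 − 0.331²) = 1/√0.8904 = 1.060; τ_2 = 1.665/1.060 = 1.571 s.
Total proper time: τ_1 + 1.571 = 6.031, so τ_1 = 6.031 − 1.571 = 4.460 s.
γ_1 = 7.199/4.460 = 1.614; β = √(1 − 1/γ²) = √0.6162.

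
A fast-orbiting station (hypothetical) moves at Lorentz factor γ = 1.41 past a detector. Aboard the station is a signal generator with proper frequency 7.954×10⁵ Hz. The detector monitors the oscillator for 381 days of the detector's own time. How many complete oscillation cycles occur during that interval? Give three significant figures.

γ = 1.41
During 381 days of lab time, the oscillator's proper time advances by τ = Δt/γ = 381/1.410 = 270.2 days = 2.335×10⁷ s.
N = f × τ = 7.954×10⁵ × 2.335×10⁷ = 1.857×10¹³.

N = 1.86×10¹³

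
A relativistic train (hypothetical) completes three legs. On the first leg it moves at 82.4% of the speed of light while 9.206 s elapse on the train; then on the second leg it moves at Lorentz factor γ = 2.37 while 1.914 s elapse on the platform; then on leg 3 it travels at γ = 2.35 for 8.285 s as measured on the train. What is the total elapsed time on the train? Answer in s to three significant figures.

Leg 1: 9.206 s is already measured on the train.
Leg 2: γ = 2.37; τ_2 = 1.914/2.370 = 0.8076 s.
Leg 3: 8.285 s is already measured on the train.
Total: 9.206 + 0.8076 + 8.285 s.

τ = 18.3 s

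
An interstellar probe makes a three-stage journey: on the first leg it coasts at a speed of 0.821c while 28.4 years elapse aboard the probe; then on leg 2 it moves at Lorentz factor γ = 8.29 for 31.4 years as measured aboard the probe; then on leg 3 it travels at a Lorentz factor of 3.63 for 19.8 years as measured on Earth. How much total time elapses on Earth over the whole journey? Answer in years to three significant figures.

Leg 1: γ = 1/√(1 − 0.821²) = 1/√0.3260 = 1.752; Δt_1 = 1.752 × 28.4 = 49.74 years.
Leg 2: γ = 8.29; Δt_2 = 8.290 × 31.4 = 260.3 years.
Leg 3: 19.8 years is already measured on Earth.
Total: 49.74 + 260.3 + 19.80 years.

Δt = 330 years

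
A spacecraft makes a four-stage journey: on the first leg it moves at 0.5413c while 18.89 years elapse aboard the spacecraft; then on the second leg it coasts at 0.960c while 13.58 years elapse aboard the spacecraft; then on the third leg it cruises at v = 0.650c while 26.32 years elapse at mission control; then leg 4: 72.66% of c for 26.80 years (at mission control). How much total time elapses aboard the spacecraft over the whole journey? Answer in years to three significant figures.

τ = 70.9 years

Leg 1: 18.89 years is already measured aboard the spacecraft.
Leg 2: 13.58 years is already measured aboard the spacecraft.
Leg 3: γ = 1/√(1 − 0.650²) = 1/√0.5775 = 1.316; τ_3 = 26.32/1.316 = 20.00 years.
Leg 4: β = 0.7266; γ = 1/√(1 − 0.7266²) = 1/√0.4721 = 1.455; τ_4 = 26.80/1.455 = 18.41 years.
Total: 18.89 + 13.58 + 20.00 + 18.41 years.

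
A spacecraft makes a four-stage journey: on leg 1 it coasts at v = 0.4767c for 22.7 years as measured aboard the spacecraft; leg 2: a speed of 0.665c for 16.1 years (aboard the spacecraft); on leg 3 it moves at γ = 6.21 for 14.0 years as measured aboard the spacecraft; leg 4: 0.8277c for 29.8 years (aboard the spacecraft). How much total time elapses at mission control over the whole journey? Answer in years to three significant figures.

Δt = 187 years

Leg 1: γ = 1/√(1 − 0.4767²) = 1/√0.7728 = 1.138; Δt_1 = 1.138 × 22.7 = 25.82 years.
Leg 2: γ = 1/√(1 − 0.665²) = 1/√0.5578 = 1.339; Δt_2 = 1.339 × 16.1 = 21.56 years.
Leg 3: γ = 6.21; Δt_3 = 6.210 × 14.0 = 86.94 years.
Leg 4: γ = 1/√(1 − 0.8277²) = 1/√0.3149 = 1.782; Δt_4 = 1.782 × 29.8 = 53.10 years.
Total: 25.82 + 21.56 + 86.94 + 53.10 years.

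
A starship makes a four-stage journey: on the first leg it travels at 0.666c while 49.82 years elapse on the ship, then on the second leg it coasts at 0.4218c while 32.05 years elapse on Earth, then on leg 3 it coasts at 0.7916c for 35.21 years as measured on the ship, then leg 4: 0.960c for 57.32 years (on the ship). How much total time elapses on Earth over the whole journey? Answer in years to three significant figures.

Δt = 361 years

Leg 1: γ = 1/√(1 − 0.666²) = 1/√0.5564 = 1.341; Δt_1 = 1.341 × 49.82 = 66.79 years.
Leg 2: 32.05 years is already measured on Earth.
Leg 3: γ = 1/√(1 − 0.7916²) = 1/√0.3734 = 1.637; Δt_3 = 1.637 × 35.21 = 57.62 years.
Leg 4: γ = 1/√(1 − 0.960²) = 1/√0.07840 = 3.571; Δt_4 = 3.571 × 57.32 = 204.7 years.
Total: 66.79 + 32.05 + 57.62 + 204.7 years.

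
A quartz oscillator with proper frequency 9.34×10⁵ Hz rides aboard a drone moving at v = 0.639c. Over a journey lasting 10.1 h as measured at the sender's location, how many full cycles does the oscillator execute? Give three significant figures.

N = 2.61×10¹⁰

γ = 1/√(1 − 0.639²) = 1/√0.5917 = 1.300
The oscillator's own cycle count is N = f × τ where τ is the proper time aboard the drone. τ = Δt/γ = 10.1/1.300 = 7.769 h = 2.797×10⁴ s.
N = 9.34×10⁵ × 2.797×10⁴ = 2.612×10¹⁰.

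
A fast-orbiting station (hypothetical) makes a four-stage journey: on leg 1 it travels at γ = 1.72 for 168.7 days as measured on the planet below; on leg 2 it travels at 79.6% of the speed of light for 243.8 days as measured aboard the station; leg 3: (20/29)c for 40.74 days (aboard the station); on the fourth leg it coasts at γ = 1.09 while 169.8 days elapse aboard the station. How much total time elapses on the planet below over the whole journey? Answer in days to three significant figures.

Leg 1: 168.7 days is already measured on the planet below.
Leg 2: β = 0.796; γ = 1/√(1 − 0.796²) = 1/√0.3664 = 1.652; Δt_2 = 1.652 × 243.8 = 402.8 days.
Leg 3: γ = 1/√(1 − (20/29)²) = 29/21 ≈ 1.381; Δt_3 = 1.381 × 40.74 = 56.26 days.
Leg 4: γ = 1.09; Δt_4 = 1.090 × 169.8 = 185.1 days.
Total: 168.7 + 402.8 + 56.26 + 185.1 days.

Δt = 813 days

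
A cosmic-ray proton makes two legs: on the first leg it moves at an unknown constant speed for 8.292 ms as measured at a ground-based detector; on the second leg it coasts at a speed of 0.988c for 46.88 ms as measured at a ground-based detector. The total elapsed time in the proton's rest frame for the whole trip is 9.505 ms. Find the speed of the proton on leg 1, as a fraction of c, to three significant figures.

Leg 1: speed unknown; τ_1 = 8.292/γ_1.
Leg 2: γ = 1/√(1 − 0.988²) = 1/√0.02386 = 6.474; τ_2 = 46.88/6.474 = 7.241 ms.
Total proper time: τ_1 + 7.241 = 9.505, so τ_1 = 9.505 − 7.241 = 2.264 ms.
γ_1 = 8.292/2.264 = 3.662; β = √(1 − 1/γ²) = √0.9254.

β = 0.962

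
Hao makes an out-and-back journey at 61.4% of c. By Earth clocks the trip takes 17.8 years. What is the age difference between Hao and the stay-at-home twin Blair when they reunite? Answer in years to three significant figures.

β = 0.614; γ = 1/√(1 − 0.614²) = 1/√0.6230 = 1.267
Hao's elapsed proper time: τ = 17.8/1.267 = 14.05 years.
Age gap = Δt − τ = 17.8 − 14.05 years.

Δt − τ = 3.75 years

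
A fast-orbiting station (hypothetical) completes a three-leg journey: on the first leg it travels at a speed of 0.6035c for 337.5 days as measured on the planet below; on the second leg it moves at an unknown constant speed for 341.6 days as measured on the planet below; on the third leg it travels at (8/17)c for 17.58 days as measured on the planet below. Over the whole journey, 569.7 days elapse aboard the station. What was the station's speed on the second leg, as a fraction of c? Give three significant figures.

Leg 1: γ = 1/√(1 − 0.6035²) = 1/√0.6358 = 1.254; τ_1 = 337.5/1.254 = 269.1 days.
Leg 2: speed unknown; τ_2 = 341.6/γ_2.
Leg 3: γ = 1/√(1 − (8/17)²) = 17/15 ≈ 1.133; τ_3 = 17.58/1.133 = 15.51 days.
Total proper time: 269.1 + τ_2 + 15.51 = 569.7, so τ_2 = 569.7 − 284.6 = 285.1 days.
γ_2 = 341.6/285.1 = 1.198; β = √(1 − 1/γ²) = √0.3035.

β = 0.551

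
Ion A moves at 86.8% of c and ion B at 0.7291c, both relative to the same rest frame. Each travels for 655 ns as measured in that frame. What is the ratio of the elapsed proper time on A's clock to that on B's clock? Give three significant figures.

τ_A/τ_B = 0.726

A: β = 0.868; γ = 1/√(1 − 0.868²) = 1/√0.2466 = 2.014. B: γ = 1/√(1 − 0.7291²) = 1/√0.4684 = 1.461.
τ_A/τ_B = γ_B/γ_A = 1.461/2.014 = 0.7255, so τ_A/τ_B = 0.7255.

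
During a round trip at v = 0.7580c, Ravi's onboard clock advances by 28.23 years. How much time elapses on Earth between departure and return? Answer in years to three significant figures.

γ = 1/√(1 − 0.7580²) = 1/√0.4254 = 1.533
Earth-frame duration is the dilated interval: Δt = γτ = 1.533 × 28.23 years.

Δt = 43.3 years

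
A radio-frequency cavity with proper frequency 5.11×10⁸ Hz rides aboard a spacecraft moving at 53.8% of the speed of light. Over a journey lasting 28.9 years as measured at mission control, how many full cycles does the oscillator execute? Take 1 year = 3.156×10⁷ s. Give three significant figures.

N = 3.93×10¹⁷

β = 0.538; γ = 1/√(1 − 0.538²) = 1/√0.7106 = 1.186
The oscillator's own cycle count is N = f × τ where τ is the proper time aboard the spacecraft. τ = Δt/γ = 28.9/1.186 = 24.36 years = 7.688×10⁸ s.
N = 5.11×10⁸ × 7.688×10⁸ = 3.929×10¹⁷.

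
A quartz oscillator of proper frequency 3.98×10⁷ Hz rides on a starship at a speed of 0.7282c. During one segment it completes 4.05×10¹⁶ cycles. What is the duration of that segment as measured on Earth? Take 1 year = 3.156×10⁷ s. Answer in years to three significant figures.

Δt = 47.0 years

γ = 1/√(1 − 0.7282²) = 1/√0.4697 = 1.459
Proper time for N cycles: τ = N/f = 4.05×10¹⁶/(3.98×10⁷) = 1.018×10⁹ s = 32.24 years.
Lab-frame duration Δt = γτ = 1.459 × 32.24 = 47.04 years.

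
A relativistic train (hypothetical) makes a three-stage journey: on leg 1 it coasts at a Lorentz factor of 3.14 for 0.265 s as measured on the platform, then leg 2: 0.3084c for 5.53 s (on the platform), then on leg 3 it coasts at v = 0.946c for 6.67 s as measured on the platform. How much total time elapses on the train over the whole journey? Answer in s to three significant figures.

τ = 7.51 s

Leg 1: γ = 3.14; τ_1 = 0.265/3.140 = 0.08439 s.
Leg 2: γ = 1/√(1 − 0.3084²) = 1/√0.9049 = 1.051; τ_2 = 5.53/1.051 = 5.260 s.
Leg 3: γ = 1/√(1 − 0.946²) = 1/√0.1051 = 3.085; τ_3 = 6.67/3.085 = 2.162 s.
Total: 0.08439 + 5.260 + 2.162 s.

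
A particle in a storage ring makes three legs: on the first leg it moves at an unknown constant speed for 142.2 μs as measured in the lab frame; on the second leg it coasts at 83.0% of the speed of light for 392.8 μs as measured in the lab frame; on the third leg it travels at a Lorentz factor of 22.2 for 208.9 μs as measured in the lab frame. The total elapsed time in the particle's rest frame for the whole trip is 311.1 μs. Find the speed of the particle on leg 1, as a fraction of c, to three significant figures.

β = 0.814

Leg 1: speed unknown; τ_1 = 142.2/γ_1.
Leg 2: β = 0.830; γ = 1/√(1 − 0.830²) = 1/√0.3111 = 1.793; τ_2 = 392.8/1.793 = 219.1 μs.
Leg 3: γ = 22.2; τ_3 = 208.9/22.20 = 9.410 μs.
Total proper time: τ_1 + 219.1 + 9.410 = 311.1, so τ_1 = 311.1 − 228.5 = 82.60 μs.
γ_1 = 142.2/82.60 = 1.722; β = √(1 − 1/γ²) = √0.6626.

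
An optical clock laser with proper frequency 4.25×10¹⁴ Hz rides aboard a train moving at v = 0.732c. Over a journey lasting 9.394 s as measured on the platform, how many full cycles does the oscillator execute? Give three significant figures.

γ = 1/√(1 − 0.732²) = 1/√0.4642 = 1.468
The oscillator's own cycle count is N = f × τ where τ is the proper time on the train. τ = Δt/γ = 9.394/1.468 = 6.400 s = 6.400×10⁰ s.
N = 4.25×10¹⁴ × 6.400×10⁰ = 2.720×10¹⁵.

N = 2.72×10¹⁵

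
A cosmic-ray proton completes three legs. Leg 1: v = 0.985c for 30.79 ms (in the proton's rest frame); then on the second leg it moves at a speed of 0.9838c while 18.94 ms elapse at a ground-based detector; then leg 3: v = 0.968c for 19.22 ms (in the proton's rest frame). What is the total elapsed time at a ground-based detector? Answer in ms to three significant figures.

Δt = 274 ms

Leg 1: γ = 1/√(1 − 0.985²) = 1/√0.02977 = 5.795; Δt_1 = 5.795 × 30.79 = 178.4 ms.
Leg 2: 18.94 ms is already measured at a ground-based detector.
Leg 3: γ = 1/√(1 − 0.968²) = 1/√0.06298 = 3.985; Δt_3 = 3.985 × 19.22 = 76.59 ms.
Total: 178.4 + 18.94 + 76.59 ms.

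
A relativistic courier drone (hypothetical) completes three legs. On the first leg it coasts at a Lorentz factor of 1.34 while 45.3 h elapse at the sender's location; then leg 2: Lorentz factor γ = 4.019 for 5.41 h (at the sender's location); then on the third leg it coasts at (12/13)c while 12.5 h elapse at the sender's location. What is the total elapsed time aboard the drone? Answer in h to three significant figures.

Leg 1: γ = 1.34; τ_1 = 45.3/1.340 = 33.81 h.
Leg 2: γ = 4.019; τ_2 = 5.41/4.019 = 1.346 h.
Leg 3: γ = 1/√(1 − (12/13)²) = 13/5 = 2.600; τ_3 = 12.5/2.600 = 4.808 h.
Total: 33.81 + 1.346 + 4.808 h.

τ = 40.0 h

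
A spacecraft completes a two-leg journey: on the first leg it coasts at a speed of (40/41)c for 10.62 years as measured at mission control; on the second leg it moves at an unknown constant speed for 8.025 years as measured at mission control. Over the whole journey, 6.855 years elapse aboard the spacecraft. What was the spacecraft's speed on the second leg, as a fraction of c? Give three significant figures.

β = 0.826

Leg 1: γ = 1/√(1 − (40/41)²) = 41/9 ≈ 4.556; τ_1 = 10.62/4.556 = 2.331 years.
Leg 2: speed unknown; τ_2 = 8.025/γ_2.
Total proper time: 2.331 + τ_2 = 6.855, so τ_2 = 6.855 − 2.331 = 4.524 years.
γ_2 = 8.025/4.524 = 1.774; β = √(1 − 1/γ²) = √0.6822.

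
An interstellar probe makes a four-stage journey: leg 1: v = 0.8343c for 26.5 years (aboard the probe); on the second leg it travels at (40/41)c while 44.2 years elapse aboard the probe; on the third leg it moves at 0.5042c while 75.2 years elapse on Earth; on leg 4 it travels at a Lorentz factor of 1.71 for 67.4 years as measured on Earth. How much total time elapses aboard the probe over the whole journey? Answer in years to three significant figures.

τ = 175 years

Leg 1: 26.5 years is already measured aboard the probe.
Leg 2: 44.2 years is already measured aboard the probe.
Leg 3: γ = 1/√(1 − 0.5042²) = 1/√0.7458 = 1.158; τ_3 = 75.2/1.158 = 64.94 years.
Leg 4: γ = 1.71; τ_4 = 67.4/1.710 = 39.42 years.
Total: 26.50 + 44.20 + 64.94 + 39.42 years.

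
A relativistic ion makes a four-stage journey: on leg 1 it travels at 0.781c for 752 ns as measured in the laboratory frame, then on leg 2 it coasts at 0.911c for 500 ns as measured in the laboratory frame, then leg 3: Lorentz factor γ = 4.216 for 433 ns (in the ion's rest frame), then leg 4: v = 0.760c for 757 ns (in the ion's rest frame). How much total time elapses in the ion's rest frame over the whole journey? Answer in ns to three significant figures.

τ = 1870 ns

Leg 1: γ = 1/√(1 − 0.781²) = 1/√0.3900 = 1.601; τ_1 = 752/1.601 = 469.6 ns.
Leg 2: γ = 1/√(1 − 0.911²) = 1/√0.1701 = 2.425; τ_2 = 500/2.425 = 206.2 ns.
Leg 3: 433 ns is already measured in the ion's rest frame.
Leg 4: 757 ns is already measured in the ion's rest frame.
Total: 469.6 + 206.2 + 433.0 + 757.0 ns.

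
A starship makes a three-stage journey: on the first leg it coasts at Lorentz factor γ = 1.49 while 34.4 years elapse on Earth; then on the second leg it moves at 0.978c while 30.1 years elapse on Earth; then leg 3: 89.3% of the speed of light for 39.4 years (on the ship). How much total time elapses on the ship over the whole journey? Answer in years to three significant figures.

τ = 68.8 years

Leg 1: γ = 1.49; τ_1 = 34.4/1.490 = 23.09 years.
Leg 2: γ = 1/√(1 − 0.978²) = 1/√0.04352 = 4.794; τ_2 = 30.1/4.794 = 6.279 years.
Leg 3: 39.4 years is already measured on the ship.
Total: 23.09 + 6.279 + 39.40 years.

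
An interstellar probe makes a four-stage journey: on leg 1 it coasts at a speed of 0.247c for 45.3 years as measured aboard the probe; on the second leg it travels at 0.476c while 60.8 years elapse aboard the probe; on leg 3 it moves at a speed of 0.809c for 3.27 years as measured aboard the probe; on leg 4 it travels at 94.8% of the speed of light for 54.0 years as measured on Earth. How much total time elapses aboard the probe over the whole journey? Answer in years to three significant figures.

Leg 1: 45.3 years is already measured aboard the probe.
Leg 2: 60.8 years is already measured aboard the probe.
Leg 3: 3.27 years is already measured aboard the probe.
Leg 4: β = 0.948; γ = 1/√(1 − 0.948²) = 1/√0.1013 = 3.142; τ_4 = 54.0/3.142 = 17.19 years.
Total: 45.30 + 60.80 + 3.270 + 17.19 years.

τ = 127 years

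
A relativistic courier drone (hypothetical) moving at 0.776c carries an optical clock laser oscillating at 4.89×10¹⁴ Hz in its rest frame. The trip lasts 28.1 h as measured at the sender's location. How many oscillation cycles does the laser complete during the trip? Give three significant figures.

γ = 1/√(1 − 0.776²) = 1/√0.3978 = 1.585
The oscillator's own cycle count is N = f × τ where τ is the proper time aboard the drone. τ = Δt/γ = 28.1/1.585 = 17.72 h = 6.380×10⁴ s.
N = 4.89×10¹⁴ × 6.380×10⁴ = 3.120×10¹⁹.

N = 3.12×10¹⁹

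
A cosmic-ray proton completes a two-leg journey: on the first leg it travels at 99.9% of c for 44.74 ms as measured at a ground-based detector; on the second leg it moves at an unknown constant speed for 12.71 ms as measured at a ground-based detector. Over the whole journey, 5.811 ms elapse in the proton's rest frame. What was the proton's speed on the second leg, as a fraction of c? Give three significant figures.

Leg 1: β = 0.999; γ = 1/√(1 − 0.999²) = 1/√0.001999 = 22.37; τ_1 = 44.74/22.37 = 2.000 ms.
Leg 2: speed unknown; τ_2 = 12.71/γ_2.
Total proper time: 2.000 + τ_2 = 5.811, so τ_2 = 5.811 − 2.000 = 3.811 ms.
γ_2 = 12.71/3.811 = 3.335; β = √(1 − 1/γ²) = √0.9101.

β = 0.954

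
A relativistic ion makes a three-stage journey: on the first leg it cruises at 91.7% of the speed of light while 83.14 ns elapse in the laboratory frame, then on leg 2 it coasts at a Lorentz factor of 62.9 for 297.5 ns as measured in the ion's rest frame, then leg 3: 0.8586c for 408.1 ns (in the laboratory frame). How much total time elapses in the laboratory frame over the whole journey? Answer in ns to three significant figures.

Leg 1: 83.14 ns is already measured in the laboratory frame.
Leg 2: γ = 62.9; Δt_2 = 62.90 × 297.5 = 1.871×10⁴ ns.
Leg 3: 408.1 ns is already measured in the laboratory frame.
Total: 83.14 + 1.871×10⁴ + 408.1 ns.

Δt = 1.92×10⁴ ns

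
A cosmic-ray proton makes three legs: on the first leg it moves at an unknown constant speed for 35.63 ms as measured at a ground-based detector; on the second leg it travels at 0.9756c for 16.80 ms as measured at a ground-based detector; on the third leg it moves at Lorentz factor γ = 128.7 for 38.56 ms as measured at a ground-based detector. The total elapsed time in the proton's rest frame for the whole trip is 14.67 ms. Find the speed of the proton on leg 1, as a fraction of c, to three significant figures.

Leg 1: speed unknown; τ_1 = 35.63/γ_1.
Leg 2: γ = 1/√(1 − 0.9756²) = 1/√0.04820 = 4.555; τ_2 = 16.80/4.555 = 3.689 ms.
Leg 3: γ = 128.7; τ_3 = 38.56/128.7 = 0.2996 ms.
Total proper time: τ_1 + 3.689 + 0.2996 = 14.67, so τ_1 = 14.67 − 3.988 = 10.68 ms.
γ_1 = 35.63/10.68 = 3.336; β = √(1 − 1/γ²) = √0.9101.

β = 0.954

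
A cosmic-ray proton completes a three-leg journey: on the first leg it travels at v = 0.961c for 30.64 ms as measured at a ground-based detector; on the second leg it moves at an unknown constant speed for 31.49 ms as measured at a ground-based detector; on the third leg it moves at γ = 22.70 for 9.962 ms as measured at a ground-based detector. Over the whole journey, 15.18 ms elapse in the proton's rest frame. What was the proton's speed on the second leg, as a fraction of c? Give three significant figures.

Leg 1: γ = 1/√(1 − 0.961²) = 1/√0.07648 = 3.616; τ_1 = 30.64/3.616 = 8.473 ms.
Leg 2: speed unknown; τ_2 = 31.49/γ_2.
Leg 3: γ = 22.70; τ_3 = 9.962/22.70 = 0.4389 ms.
Total proper time: 8.473 + τ_2 + 0.4389 = 15.18, so τ_2 = 15.18 − 8.912 = 6.268 ms.
γ_2 = 31.49/6.268 = 5.024; β = √(1 − 1/γ²) = √0.9604.

β = 0.980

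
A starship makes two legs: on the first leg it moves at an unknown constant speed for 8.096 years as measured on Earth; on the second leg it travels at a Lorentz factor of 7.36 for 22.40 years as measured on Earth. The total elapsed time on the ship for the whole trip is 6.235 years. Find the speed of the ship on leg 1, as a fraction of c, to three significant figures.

Leg 1: speed unknown; τ_1 = 8.096/γ_1.
Leg 2: γ = 7.36; τ_2 = 22.40/7.360 = 3.043 years.
Total proper time: τ_1 + 3.043 = 6.235, so τ_1 = 6.235 − 3.043 = 3.192 years.
γ_1 = 8.096/3.192 = 2.537; β = √(1 − 1/γ²) = √0.8446.

β = 0.919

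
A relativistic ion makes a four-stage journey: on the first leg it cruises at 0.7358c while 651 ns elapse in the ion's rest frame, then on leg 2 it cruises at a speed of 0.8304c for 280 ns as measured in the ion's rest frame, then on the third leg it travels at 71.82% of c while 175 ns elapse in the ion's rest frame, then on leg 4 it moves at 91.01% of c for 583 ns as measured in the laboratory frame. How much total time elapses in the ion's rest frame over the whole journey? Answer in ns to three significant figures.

Leg 1: 651 ns is already measured in the ion's rest frame.
Leg 2: 280 ns is already measured in the ion's rest frame.
Leg 3: 175 ns is already measured in the ion's rest frame.
Leg 4: β = 0.9101; γ = 1/√(1 − 0.9101²) = 1/√0.1717 = 2.413; τ_4 = 583/2.413 = 241.6 ns.
Total: 651.0 + 280.0 + 175.0 + 241.6 ns.

τ = 1350 ns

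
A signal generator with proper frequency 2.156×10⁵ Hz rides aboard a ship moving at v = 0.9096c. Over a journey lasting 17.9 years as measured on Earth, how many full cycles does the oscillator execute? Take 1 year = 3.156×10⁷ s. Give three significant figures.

γ = 1/√(1 − 0.9096²) = 1/√0.1726 = 2.407
The oscillator's own cycle count is N = f × τ where τ is the proper time on the ship. τ = Δt/γ = 17.9/2.407 = 7.437 years = 2.347×10⁸ s.
N = 2.156×10⁵ × 2.347×10⁸ = 5.061×10¹³.

N = 5.06×10¹³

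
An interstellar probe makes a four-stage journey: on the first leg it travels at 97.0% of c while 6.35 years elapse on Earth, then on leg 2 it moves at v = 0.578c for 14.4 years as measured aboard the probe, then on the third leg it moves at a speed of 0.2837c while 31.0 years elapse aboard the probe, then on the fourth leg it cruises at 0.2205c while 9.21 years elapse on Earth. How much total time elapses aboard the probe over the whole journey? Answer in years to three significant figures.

Leg 1: β = 0.970; γ = 1/√(1 − 0.970²) = 1/√0.05910 = 4.113; τ_1 = 6.35/4.113 = 1.544 years.
Leg 2: 14.4 years is already measured aboard the probe.
Leg 3: 31.0 years is already measured aboard the probe.
Leg 4: γ = 1/√(1 − 0.2205²) = 1/√0.9514 = 1.025; τ_4 = 9.21/1.025 = 8.983 years.
Total: 1.544 + 14.40 + 31.00 + 8.983 years.

τ = 55.9 years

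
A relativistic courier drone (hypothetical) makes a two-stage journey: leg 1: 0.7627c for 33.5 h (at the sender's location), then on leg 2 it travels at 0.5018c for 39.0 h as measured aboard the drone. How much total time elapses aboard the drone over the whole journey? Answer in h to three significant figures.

Leg 1: γ = 1/√(1 − 0.7627²) = 1/√0.4183 = 1.546; τ_1 = 33.5/1.546 = 21.67 h.
Leg 2: 39.0 h is already measured aboard the drone.
Total: 21.67 + 39.00 h.

τ = 60.7 h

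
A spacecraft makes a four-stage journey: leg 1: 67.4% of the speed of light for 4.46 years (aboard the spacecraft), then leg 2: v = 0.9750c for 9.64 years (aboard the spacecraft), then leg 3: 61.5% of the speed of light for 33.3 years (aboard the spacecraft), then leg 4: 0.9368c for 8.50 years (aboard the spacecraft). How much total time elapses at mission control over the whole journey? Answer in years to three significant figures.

Δt = 116 years

Leg 1: β = 0.674; γ = 1/√(1 − 0.674²) = 1/√0.5457 = 1.354; Δt_1 = 1.354 × 4.46 = 6.037 years.
Leg 2: γ = 1/√(1 − 0.9750²) = 1/√0.04938 = 4.500; Δt_2 = 4.500 × 9.64 = 43.38 years.
Leg 3: β = 0.615; γ = 1/√(1 − 0.615²) = 1/√0.6218 = 1.268; Δt_3 = 1.268 × 33.3 = 42.23 years.
Leg 4: γ = 1/√(1 − 0.9368²) = 1/√0.1224 = 2.858; Δt_4 = 2.858 × 8.50 = 24.30 years.
Total: 6.037 + 43.38 + 42.23 + 24.30 years.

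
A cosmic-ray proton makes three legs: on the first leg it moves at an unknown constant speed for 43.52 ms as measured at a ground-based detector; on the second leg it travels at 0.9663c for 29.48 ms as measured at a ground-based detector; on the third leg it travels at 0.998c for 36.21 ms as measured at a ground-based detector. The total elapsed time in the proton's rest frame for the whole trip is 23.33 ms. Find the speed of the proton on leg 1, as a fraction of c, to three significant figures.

β = 0.951

Leg 1: speed unknown; τ_1 = 43.52/γ_1.
Leg 2: γ = 1/√(1 − 0.9663²) = 1/√0.06626 = 3.885; τ_2 = 29.48/3.885 = 7.589 ms.
Leg 3: γ = 1/√(1 − 0.998²) = 1/√0.003996 = 15.82; τ_3 = 36.21/15.82 = 2.289 ms.
Total proper time: τ_1 + 7.589 + 2.289 = 23.33, so τ_1 = 23.33 − 9.878 = 13.45 ms.
γ_1 = 43.52/13.45 = 3.235; β = √(1 − 1/γ²) = √0.9045.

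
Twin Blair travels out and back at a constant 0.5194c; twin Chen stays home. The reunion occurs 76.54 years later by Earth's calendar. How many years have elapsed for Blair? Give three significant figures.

τ = 65.4 years

γ = 1/√(1 − 0.5194²) = 1/√0.7302 = 1.170
Blair's clock measures proper time along the trip: τ = Δt/γ = 76.54/1.170 years.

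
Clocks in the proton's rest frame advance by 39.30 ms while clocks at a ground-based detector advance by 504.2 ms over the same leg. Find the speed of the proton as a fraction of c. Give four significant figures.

The proper time is measured in the proton's rest frame (both events occur at the proton's location); Δt is measured at a ground-based detector. γ = Δt/τ = 504.2/39.30 = 12.83.
β = √(1 − 1/γ²) = √(1 − 0.006075) = √0.9939

v = 0.9970c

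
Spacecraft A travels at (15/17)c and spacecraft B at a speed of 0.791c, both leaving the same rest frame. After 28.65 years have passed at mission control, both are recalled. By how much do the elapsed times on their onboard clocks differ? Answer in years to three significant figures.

A: γ = 1/√(1 − (15/17)²) = 17/8 = 2.125; τ_A = 28.65/2.125 = 13.48 years.
B: γ = 1/√(1 − 0.791²) = 1/√0.3743 = 1.634; τ_B = 28.65/1.634 = 17.53 years.

|τ_A − τ_B| = 4.05 years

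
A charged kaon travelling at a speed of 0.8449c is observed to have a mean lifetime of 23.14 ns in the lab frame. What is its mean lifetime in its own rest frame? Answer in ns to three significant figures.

γ = 1/√(1 − 0.8449²) = 1/√0.2861 = 1.869
The lab-frame lifetime is the dilated interval; the proper lifetime is τ₀ = Δt/γ = 23.14/1.869 ns.

τ₀ = 12.4 ns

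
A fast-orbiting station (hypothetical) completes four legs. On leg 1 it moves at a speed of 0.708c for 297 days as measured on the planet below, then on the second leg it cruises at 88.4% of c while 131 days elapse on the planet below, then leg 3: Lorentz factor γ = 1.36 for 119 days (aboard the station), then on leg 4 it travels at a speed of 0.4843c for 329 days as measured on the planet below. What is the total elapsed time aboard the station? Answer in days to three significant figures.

τ = 678 days

Leg 1: γ = 1/√(1 − 0.708²) = 1/√0.4987 = 1.416; τ_1 = 297/1.416 = 209.7 days.
Leg 2: β = 0.884; γ = 1/√(1 − 0.884²) = 1/√0.2185 = 2.139; τ_2 = 131/2.139 = 61.24 days.
Leg 3: 119 days is already measured aboard the station.
Leg 4: γ = 1/√(1 − 0.4843²) = 1/√0.7655 = 1.143; τ_4 = 329/1.143 = 287.8 days.
Total: 209.7 + 61.24 + 119.0 + 287.8 days.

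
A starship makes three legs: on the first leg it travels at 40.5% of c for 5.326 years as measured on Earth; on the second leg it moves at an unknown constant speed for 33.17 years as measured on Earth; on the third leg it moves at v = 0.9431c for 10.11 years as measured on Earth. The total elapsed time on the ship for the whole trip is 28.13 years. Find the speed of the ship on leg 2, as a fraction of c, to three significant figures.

β = 0.800

Leg 1: β = 0.405; γ = 1/√(1 − 0.405²) = 1/√0.8360 = 1.094; τ_1 = 5.326/1.094 = 4.870 years.
Leg 2: speed unknown; τ_2 = 33.17/γ_2.
Leg 3: γ = 1/√(1 − 0.9431²) = 1/√0.1106 = 3.007; τ_3 = 10.11/3.007 = 3.362 years.
Total proper time: 4.870 + τ_2 + 3.362 = 28.13, so τ_2 = 28.13 − 8.231 = 19.90 years.
γ_2 = 33.17/19.90 = 1.667; β = √(1 − 1/γ²) = √0.6401.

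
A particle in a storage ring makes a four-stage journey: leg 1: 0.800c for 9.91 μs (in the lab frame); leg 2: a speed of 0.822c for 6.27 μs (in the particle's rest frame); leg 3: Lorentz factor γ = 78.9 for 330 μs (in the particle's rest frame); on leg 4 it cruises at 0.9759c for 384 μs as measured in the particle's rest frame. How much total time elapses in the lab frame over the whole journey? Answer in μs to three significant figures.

Δt = 2.78×10⁴ μs

Leg 1: 9.91 μs is already measured in the lab frame.
Leg 2: γ = 1/√(1 − 0.822²) = 1/√0.3243 = 1.756; Δt_2 = 1.756 × 6.27 = 11.01 μs.
Leg 3: γ = 78.9; Δt_3 = 78.90 × 330 = 2.604×10⁴ μs.
Leg 4: γ = 1/√(1 − 0.9759²) = 1/√0.04762 = 4.583; Δt_4 = 4.583 × 384 = 1760 μs.
Total: 9.910 + 11.01 + 2.604×10⁴ + 1760 μs.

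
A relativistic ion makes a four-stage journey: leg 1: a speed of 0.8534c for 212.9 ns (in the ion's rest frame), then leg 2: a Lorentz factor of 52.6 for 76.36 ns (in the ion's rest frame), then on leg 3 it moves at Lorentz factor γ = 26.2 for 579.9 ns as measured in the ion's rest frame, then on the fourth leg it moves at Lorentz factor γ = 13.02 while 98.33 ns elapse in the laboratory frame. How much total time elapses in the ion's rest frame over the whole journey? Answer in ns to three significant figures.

τ = 877 ns

Leg 1: 212.9 ns is already measured in the ion's rest frame.
Leg 2: 76.36 ns is already measured in the ion's rest frame.
Leg 3: 579.9 ns is already measured in the ion's rest frame.
Leg 4: γ = 13.02; τ_4 = 98.33/13.02 = 7.552 ns.
Total: 212.9 + 76.36 + 579.9 + 7.552 ns.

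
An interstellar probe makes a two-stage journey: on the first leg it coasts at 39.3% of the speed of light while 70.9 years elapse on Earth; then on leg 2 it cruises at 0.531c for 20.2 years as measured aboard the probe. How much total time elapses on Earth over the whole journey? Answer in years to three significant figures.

Δt = 94.7 years

Leg 1: 70.9 years is already measured on Earth.
Leg 2: γ = 1/√(1 − 0.531²) = 1/√0.7180 = 1.180; Δt_2 = 1.180 × 20.2 = 23.84 years.
Total: 70.90 + 23.84 years.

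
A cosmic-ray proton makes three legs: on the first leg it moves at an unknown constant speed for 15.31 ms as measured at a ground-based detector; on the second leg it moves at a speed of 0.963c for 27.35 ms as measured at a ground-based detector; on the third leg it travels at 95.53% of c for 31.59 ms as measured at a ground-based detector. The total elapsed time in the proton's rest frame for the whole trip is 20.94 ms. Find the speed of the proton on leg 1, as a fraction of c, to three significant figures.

Leg 1: speed unknown; τ_1 = 15.31/γ_1.
Leg 2: γ = 1/√(1 − 0.963²) = 1/√0.07263 = 3.711; τ_2 = 27.35/3.711 = 7.371 ms.
Leg 3: β = 0.9553; γ = 1/√(1 − 0.9553²) = 1/√0.08740 = 3.383; τ_3 = 31.59/3.383 = 9.339 ms.
Total proper time: τ_1 + 7.371 + 9.339 = 20.94, so τ_1 = 20.94 − 16.71 = 4.230 ms.
γ_1 = 15.31/4.230 = 3.619; β = √(1 − 1/γ²) = √0.9237.

β = 0.961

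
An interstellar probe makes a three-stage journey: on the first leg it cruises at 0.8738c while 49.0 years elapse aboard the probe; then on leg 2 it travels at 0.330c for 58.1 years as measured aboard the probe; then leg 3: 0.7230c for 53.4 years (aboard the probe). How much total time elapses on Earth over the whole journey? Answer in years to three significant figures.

Leg 1: γ = 1/√(1 − 0.8738²) = 1/√0.2365 = 2.056; Δt_1 = 2.056 × 49.0 = 100.8 years.
Leg 2: γ = 1/√(1 − 0.330²) = 1/√0.8911 = 1.059; Δt_2 = 1.059 × 58.1 = 61.55 years.
Leg 3: γ = 1/√(1 − 0.7230²) = 1/√0.4773 = 1.447; Δt_3 = 1.447 × 53.4 = 77.30 years.
Total: 100.8 + 61.55 + 77.30 years.

Δt = 240 years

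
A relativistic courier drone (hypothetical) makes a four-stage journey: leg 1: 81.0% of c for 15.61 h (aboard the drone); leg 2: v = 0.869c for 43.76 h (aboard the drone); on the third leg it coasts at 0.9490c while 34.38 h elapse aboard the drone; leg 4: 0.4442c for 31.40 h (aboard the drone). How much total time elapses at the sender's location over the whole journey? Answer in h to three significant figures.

Leg 1: β = 0.810; γ = 1/√(1 − 0.810²) = 1/√0.3439 = 1.705; Δt_1 = 1.705 × 15.61 = 26.62 h.
Leg 2: γ = 1/√(1 − 0.869²) = 1/√0.2448 = 2.021; Δt_2 = 2.021 × 43.76 = 88.44 h.
Leg 3: γ = 1/√(1 − 0.9490²) = 1/√0.09940 = 3.172; Δt_3 = 3.172 × 34.38 = 109.0 h.
Leg 4: γ = 1/√(1 − 0.4442²) = 1/√0.8027 = 1.116; Δt_4 = 1.116 × 31.40 = 35.05 h.
Total: 26.62 + 88.44 + 109.0 + 35.05 h.

Δt = 259 h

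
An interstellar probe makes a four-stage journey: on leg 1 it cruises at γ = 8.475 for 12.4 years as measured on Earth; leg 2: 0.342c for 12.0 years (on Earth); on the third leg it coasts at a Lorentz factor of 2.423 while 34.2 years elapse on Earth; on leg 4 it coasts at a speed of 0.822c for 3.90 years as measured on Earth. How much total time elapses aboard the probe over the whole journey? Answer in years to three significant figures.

Leg 1: γ = 8.475; τ_1 = 12.4/8.475 = 1.463 years.
Leg 2: γ = 1/√(1 − 0.342²) = 1/√0.8830 = 1.064; τ_2 = 12.0/1.064 = 11.28 years.
Leg 3: γ = 2.423; τ_3 = 34.2/2.423 = 14.11 years.
Leg 4: γ = 1/√(1 − 0.822²) = 1/√0.3243 = 1.756; τ_4 = 3.90/1.756 = 2.221 years.
Total: 1.463 + 11.28 + 14.11 + 2.221 years.

τ = 29.1 years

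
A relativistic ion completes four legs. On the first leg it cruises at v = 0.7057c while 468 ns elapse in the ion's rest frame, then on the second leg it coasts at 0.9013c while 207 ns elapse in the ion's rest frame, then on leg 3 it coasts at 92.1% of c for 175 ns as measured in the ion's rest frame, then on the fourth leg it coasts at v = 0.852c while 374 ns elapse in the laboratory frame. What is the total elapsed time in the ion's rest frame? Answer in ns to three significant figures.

Leg 1: 468 ns is already measured in the ion's rest frame.
Leg 2: 207 ns is already measured in the ion's rest frame.
Leg 3: 175 ns is already measured in the ion's rest frame.
Leg 4: γ = 1/√(1 − 0.852²) = 1/√0.2741 = 1.910; τ_4 = 374/1.910 = 195.8 ns.
Total: 468.0 + 207.0 + 175.0 + 195.8 ns.

τ = 1050 ns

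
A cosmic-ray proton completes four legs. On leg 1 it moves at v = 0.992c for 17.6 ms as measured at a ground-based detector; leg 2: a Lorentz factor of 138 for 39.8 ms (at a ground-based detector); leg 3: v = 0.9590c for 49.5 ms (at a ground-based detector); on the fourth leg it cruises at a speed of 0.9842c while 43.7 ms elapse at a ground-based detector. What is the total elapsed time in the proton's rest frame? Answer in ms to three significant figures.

τ = 24.3 ms

Leg 1: γ = 1/√(1 − 0.992²) = 1/√0.01594 = 7.922; τ_1 = 17.6/7.922 = 2.222 ms.
Leg 2: γ = 138; τ_2 = 39.8/138.0 = 0.2884 ms.
Leg 3: γ = 1/√(1 − 0.9590²) = 1/√0.08032 = 3.529; τ_3 = 49.5/3.529 = 14.03 ms.
Leg 4: γ = 1/√(1 − 0.9842²) = 1/√0.03135 = 5.648; τ_4 = 43.7/5.648 = 7.738 ms.
Total: 2.222 + 0.2884 + 14.03 + 7.738 ms.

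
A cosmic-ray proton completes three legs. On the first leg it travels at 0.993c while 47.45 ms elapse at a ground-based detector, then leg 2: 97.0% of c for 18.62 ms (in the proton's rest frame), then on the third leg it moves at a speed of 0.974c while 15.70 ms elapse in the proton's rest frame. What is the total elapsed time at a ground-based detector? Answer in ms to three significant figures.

Δt = 193 ms

Leg 1: 47.45 ms is already measured at a ground-based detector.
Leg 2: β = 0.970; γ = 1/√(1 − 0.970²) = 1/√0.05910 = 4.113; Δt_2 = 4.113 × 18.62 = 76.59 ms.
Leg 3: γ = 1/√(1 − 0.974²) = 1/√0.05132 = 4.414; Δt_3 = 4.414 × 15.70 = 69.30 ms.
Total: 47.45 + 76.59 + 69.30 ms.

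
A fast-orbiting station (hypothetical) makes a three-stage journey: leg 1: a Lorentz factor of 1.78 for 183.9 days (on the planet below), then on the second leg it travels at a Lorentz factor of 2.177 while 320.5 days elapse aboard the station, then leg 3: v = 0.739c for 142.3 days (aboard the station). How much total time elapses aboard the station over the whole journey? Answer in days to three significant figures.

Leg 1: γ = 1.78; τ_1 = 183.9/1.780 = 103.3 days.
Leg 2: 320.5 days is already measured aboard the station.
Leg 3: 142.3 days is already measured aboard the station.
Total: 103.3 + 320.5 + 142.3 days.

τ = 566 days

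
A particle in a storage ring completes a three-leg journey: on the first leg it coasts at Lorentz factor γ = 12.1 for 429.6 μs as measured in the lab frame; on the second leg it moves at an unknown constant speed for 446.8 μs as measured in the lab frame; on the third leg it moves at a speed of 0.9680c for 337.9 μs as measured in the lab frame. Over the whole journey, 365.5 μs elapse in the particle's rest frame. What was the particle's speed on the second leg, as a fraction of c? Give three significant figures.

β = 0.836

Leg 1: γ = 12.1; τ_1 = 429.6/12.10 = 35.50 μs.
Leg 2: speed unknown; τ_2 = 446.8/γ_2.
Leg 3: γ = 1/√(1 − 0.9680²) = 1/√0.06298 = 3.985; τ_3 = 337.9/3.985 = 84.80 μs.
Total proper time: 35.50 + τ_2 + 84.80 = 365.5, so τ_2 = 365.5 − 120.3 = 245.2 μs.
γ_2 = 446.8/245.2 = 1.822; β = √(1 − 1/γ²) = √0.6988.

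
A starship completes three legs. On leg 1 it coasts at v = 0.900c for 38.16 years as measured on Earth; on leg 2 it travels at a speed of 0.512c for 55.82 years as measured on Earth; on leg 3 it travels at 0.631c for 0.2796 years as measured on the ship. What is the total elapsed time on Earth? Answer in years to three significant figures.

Δt = 94.3 years

Leg 1: 38.16 years is already measured on Earth.
Leg 2: 55.82 years is already measured on Earth.
Leg 3: γ = 1/√(1 − 0.631²) = 1/√0.6018 = 1.289; Δt_3 = 1.289 × 0.2796 = 0.3604 years.
Total: 38.16 + 55.82 + 0.3604 years.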